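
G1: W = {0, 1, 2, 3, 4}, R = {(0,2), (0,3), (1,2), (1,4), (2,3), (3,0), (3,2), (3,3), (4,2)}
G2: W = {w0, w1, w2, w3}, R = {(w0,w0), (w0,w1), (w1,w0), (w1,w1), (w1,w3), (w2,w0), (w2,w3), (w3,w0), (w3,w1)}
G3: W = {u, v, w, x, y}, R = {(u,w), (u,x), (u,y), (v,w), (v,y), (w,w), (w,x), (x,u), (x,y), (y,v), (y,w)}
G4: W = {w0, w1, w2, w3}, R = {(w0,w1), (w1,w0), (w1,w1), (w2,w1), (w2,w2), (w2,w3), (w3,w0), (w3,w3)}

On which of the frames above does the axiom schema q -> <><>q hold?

G3, G4

The schema corresponds to a generalized confluence (Geach) condition: forall x exists w (x = w & x R^2 w).
G1: fails — at 1 but no w with 1=w and 1R²w.
G2: fails — at w2 but no w with w2=w and w2R²w.
G3: condition met.
G4: condition met.
Valid on: G3, G4.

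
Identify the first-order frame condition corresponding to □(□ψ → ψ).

This schema is the T□ axiom.
Its frame correspondent is shift-reflexivity — ∀x ∀y (Rxy → Ryy).

shift-reflexivity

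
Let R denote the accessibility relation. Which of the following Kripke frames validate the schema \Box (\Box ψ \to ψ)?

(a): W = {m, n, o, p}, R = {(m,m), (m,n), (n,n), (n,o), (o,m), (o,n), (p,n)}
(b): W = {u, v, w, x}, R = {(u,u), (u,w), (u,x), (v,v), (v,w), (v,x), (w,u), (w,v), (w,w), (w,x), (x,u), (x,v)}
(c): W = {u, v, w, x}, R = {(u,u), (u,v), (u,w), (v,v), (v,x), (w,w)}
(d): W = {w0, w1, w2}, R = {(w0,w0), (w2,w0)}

Frame correspondent (Sahlqvist): \forall x \forall y (Rxy \to Ryy) — i.e. shift-reflexivity.
(a): fails — Rno but not Roo.
(b): fails — Rwx but not Rxx.
(c): fails — Rvx but not Rxx.
(d): ✓.

(d)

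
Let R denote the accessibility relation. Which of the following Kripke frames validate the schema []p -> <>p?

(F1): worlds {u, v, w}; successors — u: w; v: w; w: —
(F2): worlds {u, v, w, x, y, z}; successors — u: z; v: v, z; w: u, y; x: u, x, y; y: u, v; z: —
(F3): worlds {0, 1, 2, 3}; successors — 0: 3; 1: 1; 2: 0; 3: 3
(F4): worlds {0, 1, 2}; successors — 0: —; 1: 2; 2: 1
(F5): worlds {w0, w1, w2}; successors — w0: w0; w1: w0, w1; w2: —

Frame correspondent (Sahlqvist): forall x exists y Rxy — i.e. seriality.
(F1): fails — world w has no successor.
(F2): fails — world z has no successor.
(F3): satisfies the condition.
(F4): fails — world 0 has no successor.
(F5): fails — world w2 has no successor.

(F3)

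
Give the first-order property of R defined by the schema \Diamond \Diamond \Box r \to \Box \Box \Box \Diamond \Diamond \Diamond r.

This is a Sahlqvist (Geach-type) schema ◇^2□^1r → □^3◇^3r.
First-order correspondent: \forall x \forall y \forall z ((x R^2 y \wedge x R^3 z) \to \exists w (yRw \wedge z R^3 w)).

\forall x \forall y \forall z ((x R^2 y \wedge x R^3 z) \to \exists w (yRw \wedge z R^3 w))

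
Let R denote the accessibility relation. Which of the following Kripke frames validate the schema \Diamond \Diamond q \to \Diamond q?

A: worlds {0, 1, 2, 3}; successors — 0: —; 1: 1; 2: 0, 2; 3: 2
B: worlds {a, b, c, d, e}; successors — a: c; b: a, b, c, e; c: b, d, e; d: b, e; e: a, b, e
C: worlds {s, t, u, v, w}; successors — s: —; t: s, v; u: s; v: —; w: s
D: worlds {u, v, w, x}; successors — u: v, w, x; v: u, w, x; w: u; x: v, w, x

C

Frame correspondent (Sahlqvist): \forall x \forall y \forall z (Rxy \wedge Ryz \to Rxz) — i.e. transitivity.
A: fails — R32 and R20 but not R30.
B: fails — Rbc and Rcd but not Rbd.
C: holds.
D: fails — Ruv and Rvu but not Ruu.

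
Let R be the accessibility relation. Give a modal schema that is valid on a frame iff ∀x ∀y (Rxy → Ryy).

The condition is shift-reflexivity. The T□ schema □(□q → q) defines it.
Suppose □(□q→q) is valid. Take Rxy and set V(q)={w : Ryw}. Then at y, □q holds; since □(□q→q) at x, □q→q at y, so q at y, i.e. Ryy.

□(□q → q)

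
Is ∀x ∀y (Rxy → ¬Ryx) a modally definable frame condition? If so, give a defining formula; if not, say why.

Not modally definable

Modal frame validity is preserved under surjective bounded morphisms.
The 3-cycle (worlds w0,w1,w2 with w0→w1→w2→w0) is asymmetric. Mapping every world to a single reflexive point • is a surjective bounded morphism, and the reflexive point is not asymmetric (R•• but asymmetry requires ¬R••).
So the class is not modally definable.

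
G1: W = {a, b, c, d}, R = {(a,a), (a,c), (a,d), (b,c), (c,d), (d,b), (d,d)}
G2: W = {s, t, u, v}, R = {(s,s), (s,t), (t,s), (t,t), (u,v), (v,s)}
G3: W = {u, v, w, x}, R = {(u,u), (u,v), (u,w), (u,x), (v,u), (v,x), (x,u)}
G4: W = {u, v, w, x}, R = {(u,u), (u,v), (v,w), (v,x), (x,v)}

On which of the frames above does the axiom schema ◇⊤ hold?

G1, G2

The schema corresponds to seriality: ∀x ∃y Rxy.
G1: holds.
G2: holds.
G3: fails — world w has no successor.
G4: fails — world w has no successor.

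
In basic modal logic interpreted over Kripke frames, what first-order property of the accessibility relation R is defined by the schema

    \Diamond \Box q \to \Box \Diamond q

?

Convergence

This schema is the .2 axiom.
Its frame correspondent is convergence — \forall x \forall y \forall z (Rxy \wedge Rxz \to \exists w (Ryw \wedge Rzw)).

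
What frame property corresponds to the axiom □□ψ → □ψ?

Suppose □□ψ→□ψ is valid. Take Rxy and set V(ψ)={w : xR²w}. Then □□ψ at x, so □ψ at x, so ψ at y, i.e. ∃z(Rxz∧Rzy).
Conversely, on a frame with density the schema holds at every world under every valuation.
Frame condition: ∀x ∀y (Rxy → ∃z (Rxz ∧ Rzy)).

density: ∀x ∀y (Rxy → ∃z (Rxz ∧ Rzy))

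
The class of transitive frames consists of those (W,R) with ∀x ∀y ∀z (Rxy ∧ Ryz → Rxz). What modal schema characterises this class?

□ψ → □□ψ

The condition is transitivity. The 4 schema □ψ → □□ψ defines it.
Suppose □ψ→□□ψ is valid. Take Rxy, Ryz and set V(ψ)={w : Rxw}. Then □ψ at x, so □□ψ at x, so □ψ at y, so ψ at z, i.e. Rxz.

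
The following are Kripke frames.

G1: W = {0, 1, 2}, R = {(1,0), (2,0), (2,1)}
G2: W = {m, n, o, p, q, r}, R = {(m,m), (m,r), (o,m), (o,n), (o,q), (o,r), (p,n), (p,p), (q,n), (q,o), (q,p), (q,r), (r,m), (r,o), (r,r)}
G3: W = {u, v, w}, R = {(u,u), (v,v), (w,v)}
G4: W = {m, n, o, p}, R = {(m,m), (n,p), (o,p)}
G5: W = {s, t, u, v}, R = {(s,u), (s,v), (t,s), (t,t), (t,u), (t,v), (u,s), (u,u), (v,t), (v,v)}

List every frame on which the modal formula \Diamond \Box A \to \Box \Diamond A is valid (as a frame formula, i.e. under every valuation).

The schema corresponds to convergence: \forall x \forall y \forall z (Rxy \wedge Rxz \to \exists w (Ryw \wedge Rzw)).
G1: fails — R10 and R10 but 0 and 0 have no common successor.
G2: fails — Rom and Ron but m and n have no common successor.
G3: holds.
G4: fails — Rnp and Rnp but p and p have no common successor.
G5: fails — Rsv and Rsu but v and u have no common successor.
Valid on: G3.

G3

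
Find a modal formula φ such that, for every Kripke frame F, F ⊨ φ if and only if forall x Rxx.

□q → q

This is reflexivity; the standard corresponding axiom is T: □q → q.
Suppose □q→q is valid. At any x set V(q)={w : Rxw}. Then □q holds at x, so q holds at x, i.e. Rxx.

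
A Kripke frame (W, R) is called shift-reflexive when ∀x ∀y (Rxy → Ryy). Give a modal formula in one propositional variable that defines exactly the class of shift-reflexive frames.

The condition is shift-reflexivity. The T□ schema □(□q → q) defines it.

□(□q → q)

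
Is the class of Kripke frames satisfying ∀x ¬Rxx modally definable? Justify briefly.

No — not modally definable

Modal frame validity is preserved under surjective bounded morphisms.
The 5-cycle (worlds s,t,u,v,w with s→t→u→v→w→s) is irreflexive, and the map sending every world to a single reflexive point • is a surjective bounded morphism (forth: every edge maps to (•,•); back: every world has a successor). So any modal formula valid on the 5-cycle is also valid on the reflexive point, which is not irreflexive.
Hence irreflexivity is not modally definable.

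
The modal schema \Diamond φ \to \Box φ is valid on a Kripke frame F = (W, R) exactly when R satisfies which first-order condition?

partial functionality

Suppose ◇φ→□φ is valid. Take Rxy, Rxz and set V(φ)={y}. Then ◇φ at x, so □φ at x, so φ at z, i.e. z=y.
The converse is a direct semantic check.
Frame condition: \forall x \forall y \forall z (Rxy \wedge Rxz \to y = z).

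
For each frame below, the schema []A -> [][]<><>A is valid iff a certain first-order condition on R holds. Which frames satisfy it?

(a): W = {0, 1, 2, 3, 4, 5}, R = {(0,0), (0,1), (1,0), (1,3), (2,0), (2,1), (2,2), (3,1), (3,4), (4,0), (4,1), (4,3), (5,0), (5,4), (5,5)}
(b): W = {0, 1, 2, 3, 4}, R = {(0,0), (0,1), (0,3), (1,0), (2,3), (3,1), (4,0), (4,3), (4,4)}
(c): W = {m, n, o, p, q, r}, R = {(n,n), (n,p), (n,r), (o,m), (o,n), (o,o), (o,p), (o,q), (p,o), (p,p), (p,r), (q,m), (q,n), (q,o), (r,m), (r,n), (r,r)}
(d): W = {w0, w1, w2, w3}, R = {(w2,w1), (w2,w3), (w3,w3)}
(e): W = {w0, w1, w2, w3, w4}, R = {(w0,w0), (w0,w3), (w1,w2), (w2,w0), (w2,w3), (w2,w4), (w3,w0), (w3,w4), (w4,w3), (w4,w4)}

(a), (b), (d)

This is the axiom for a generalized confluence (Geach) condition; its first-order frame correspondent is forall x forall z (x R^2 z -> exists w (xRw & z R^2 w)).
(a): satisfies the condition.
(b): satisfies the condition.
(c): fails — nR²m but no w with nRw and mR²w.
(d): satisfies the condition.
(e): fails — w1R²w0 but no w with w1Rw and w0R²w.
Valid on: (a), (b), (d).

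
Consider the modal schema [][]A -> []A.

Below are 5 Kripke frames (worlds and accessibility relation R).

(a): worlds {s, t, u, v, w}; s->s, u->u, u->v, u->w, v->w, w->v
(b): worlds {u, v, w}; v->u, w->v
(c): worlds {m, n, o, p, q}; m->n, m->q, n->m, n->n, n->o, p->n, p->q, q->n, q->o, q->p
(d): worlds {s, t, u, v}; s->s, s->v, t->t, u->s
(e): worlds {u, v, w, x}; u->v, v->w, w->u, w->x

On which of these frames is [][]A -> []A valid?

Frame correspondent (Sahlqvist): forall x forall y (Rxy -> exists z (Rxz & Rzy)) — i.e. density.
(a): fails — Rvw but no z with Rvz and Rzw.
(b): fails — Rvu but no z with Rvz and Rzu.
(c): fails — Rqp but no z with Rqz and Rzp.
(d): condition met.
(e): fails — Ruv but no z with Ruz and Rzv.

(d)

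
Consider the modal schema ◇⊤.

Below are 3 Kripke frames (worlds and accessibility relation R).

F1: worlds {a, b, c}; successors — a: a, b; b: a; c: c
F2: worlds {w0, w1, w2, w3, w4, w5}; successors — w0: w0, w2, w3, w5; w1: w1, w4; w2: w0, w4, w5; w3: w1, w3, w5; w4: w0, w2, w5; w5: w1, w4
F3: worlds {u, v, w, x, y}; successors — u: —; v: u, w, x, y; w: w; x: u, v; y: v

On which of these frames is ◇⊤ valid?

This is the axiom for seriality; its first-order frame correspondent is ∀x ∃y Rxy.
F1: holds.
F2: holds.
F3: fails — world u has no successor.
Valid on: F1, F2.

F1, F2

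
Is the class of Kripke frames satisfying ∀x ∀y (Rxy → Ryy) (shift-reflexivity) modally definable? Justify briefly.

Yes, by □(□q → q)

The condition is shift-reflexivity. A defining modal formula is □(□q → q).
Suppose □(□q→q) is valid. Take Rxy and set V(q)={w : Ryw}. Then at y, □q holds; since □(□q→q) at x, □q→q at y, so q at y, i.e. Ryy.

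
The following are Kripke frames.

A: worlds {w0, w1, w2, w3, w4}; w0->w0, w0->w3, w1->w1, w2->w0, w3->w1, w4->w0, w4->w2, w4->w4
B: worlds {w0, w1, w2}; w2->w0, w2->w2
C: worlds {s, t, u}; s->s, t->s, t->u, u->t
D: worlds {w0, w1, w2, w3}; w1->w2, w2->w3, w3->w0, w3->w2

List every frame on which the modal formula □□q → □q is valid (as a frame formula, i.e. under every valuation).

The schema corresponds to density: ∀x ∀y (Rxy → ∃z (Rxz ∧ Rzy)).
A: satisfies the condition.
B: satisfies the condition.
C: fails — Rut but no z with Ruz and Rzt.
D: fails — Rw1w2 but no z with Rw1z and Rzw2.
Valid on: A, B.

A, B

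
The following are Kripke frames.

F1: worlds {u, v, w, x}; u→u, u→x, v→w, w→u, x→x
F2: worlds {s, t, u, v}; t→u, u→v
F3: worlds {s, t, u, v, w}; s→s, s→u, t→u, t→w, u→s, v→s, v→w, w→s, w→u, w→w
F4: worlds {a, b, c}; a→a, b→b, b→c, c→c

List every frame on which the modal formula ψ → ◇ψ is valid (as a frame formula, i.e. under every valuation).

Frame correspondent (Sahlqvist): ∀x Rxx — i.e. reflexivity.
F1: fails — world v does not see itself.
F2: fails — world s does not see itself.
F3: fails — world t does not see itself.
F4: holds.
Valid on: F4.

F4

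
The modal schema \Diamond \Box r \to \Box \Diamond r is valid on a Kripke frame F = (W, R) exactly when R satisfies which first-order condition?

This is the .2 axiom.
Its frame correspondent is convergence — \forall x \forall y \forall z (Rxy \wedge Rxz \to \exists w (Ryw \wedge Rzw)).

convergence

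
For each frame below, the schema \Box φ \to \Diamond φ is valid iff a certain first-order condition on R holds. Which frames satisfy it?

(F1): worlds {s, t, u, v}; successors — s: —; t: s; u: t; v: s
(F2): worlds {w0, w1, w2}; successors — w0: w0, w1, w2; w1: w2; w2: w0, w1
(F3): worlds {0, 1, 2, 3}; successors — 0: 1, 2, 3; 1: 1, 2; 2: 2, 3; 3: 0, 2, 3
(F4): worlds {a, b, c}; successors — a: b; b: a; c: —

The schema corresponds to seriality: \forall x \exists y Rxy.
(F1): fails — world s has no successor.
(F2): condition met.
(F3): condition met.
(F4): fails — world c has no successor.
Valid on: (F2), (F3).

(F2), (F3)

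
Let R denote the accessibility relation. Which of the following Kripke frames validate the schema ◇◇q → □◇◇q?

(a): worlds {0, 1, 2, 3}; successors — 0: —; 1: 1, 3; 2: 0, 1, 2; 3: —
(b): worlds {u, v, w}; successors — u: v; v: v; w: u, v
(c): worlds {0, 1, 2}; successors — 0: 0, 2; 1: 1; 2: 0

(b), (c)

This is the axiom for a generalized confluence (Geach) condition; its first-order frame correspondent is ∀x ∀y ∀z ((xR²y ∧ xRz) → ∃w (y = w ∧ zR²w)).
(a): fails — 1R²1, 1R3 but no w with 1=w and 3R²w.
(b): ✓.
(c): ✓.
Valid on: (b), (c).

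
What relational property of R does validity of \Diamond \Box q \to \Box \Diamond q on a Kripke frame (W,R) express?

This schema is the .2 axiom.
It corresponds to convergence: \forall x \forall y \forall z (Rxy \wedge Rxz \to \exists w (Ryw \wedge Rzw)).

Convergence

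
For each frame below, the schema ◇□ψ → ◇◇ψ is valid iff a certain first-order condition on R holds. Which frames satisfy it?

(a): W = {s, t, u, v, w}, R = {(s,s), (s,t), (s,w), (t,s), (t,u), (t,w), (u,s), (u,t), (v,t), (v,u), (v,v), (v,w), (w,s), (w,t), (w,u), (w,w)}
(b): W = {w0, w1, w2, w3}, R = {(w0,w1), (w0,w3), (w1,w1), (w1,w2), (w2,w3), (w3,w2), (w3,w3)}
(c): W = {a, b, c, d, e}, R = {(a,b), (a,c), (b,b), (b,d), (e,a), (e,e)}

(a), (b)

The schema corresponds to a generalized confluence (Geach) condition: ∀x ∀y (xRy → ∃w (yRw ∧ xR²w)).
(a): holds.
(b): holds.
(c): fails — aRc but no w with cRw and aR²w.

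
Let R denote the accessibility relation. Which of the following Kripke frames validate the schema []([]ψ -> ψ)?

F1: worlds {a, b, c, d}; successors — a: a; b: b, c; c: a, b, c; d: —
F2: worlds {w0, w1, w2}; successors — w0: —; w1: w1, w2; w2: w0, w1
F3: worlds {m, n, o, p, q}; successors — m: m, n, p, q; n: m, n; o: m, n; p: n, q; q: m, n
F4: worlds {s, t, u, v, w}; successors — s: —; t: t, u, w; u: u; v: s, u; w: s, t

F1

The schema corresponds to shift-reflexivity: forall x forall y (Rxy -> Ryy).
F1: condition met.
F2: fails — Rw1w2 but not Rw2w2.
F3: fails — Rpq but not Rqq.
F4: fails — Rvs but not Rss.
Valid on: F1.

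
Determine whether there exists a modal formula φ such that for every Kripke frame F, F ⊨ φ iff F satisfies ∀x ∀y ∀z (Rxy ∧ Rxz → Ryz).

The condition is the Euclidean property. A defining modal formula is ◇q → □◇q.
Suppose ◇q→□◇q is valid. Take Rxy, Rxz and set V(q)={y}. Then ◇q at x, so □◇q at x, so ◇q at z, so some w with Rzw has q; w=y, i.e. Rzy. By symmetry of the argument, Ryz.

Yes — defined by ◇q → □◇q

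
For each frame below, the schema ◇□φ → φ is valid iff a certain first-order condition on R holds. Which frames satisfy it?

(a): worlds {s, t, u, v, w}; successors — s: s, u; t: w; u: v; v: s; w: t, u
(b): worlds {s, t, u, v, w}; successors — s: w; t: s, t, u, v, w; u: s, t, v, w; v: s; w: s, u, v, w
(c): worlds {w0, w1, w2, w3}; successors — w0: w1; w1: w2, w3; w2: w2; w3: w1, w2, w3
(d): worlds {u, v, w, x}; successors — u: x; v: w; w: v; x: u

(d)

The schema corresponds to a generalized confluence (Geach) condition: ∀x ∀y (xRy → ∃w (yRw ∧ x = w)).
(a): fails — sRu but no w* with uRw* and s=w*.
(b): fails — tRs but no w* with sRw* and t=w*.
(c): fails — w0Rw1 but no w with w1Rw and w0=w.
(d): condition met.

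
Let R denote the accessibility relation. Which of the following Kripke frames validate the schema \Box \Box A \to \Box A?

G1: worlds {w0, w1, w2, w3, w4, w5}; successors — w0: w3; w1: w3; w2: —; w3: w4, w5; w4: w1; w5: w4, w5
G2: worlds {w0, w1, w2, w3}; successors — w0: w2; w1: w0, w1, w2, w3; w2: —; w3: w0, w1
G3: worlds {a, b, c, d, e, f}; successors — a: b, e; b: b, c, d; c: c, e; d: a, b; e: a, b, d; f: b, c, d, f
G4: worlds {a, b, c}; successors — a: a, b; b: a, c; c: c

Frame correspondent (Sahlqvist): \forall x \forall y (Rxy \to \exists z (Rxz \wedge Rzy)) — i.e. density.
G1: fails — Rw1w3 but no z with Rw1z and Rzw3.
G2: fails — Rw0w2 but no z with Rw0z and Rzw2.
G3: fails — Rae but no z with Raz and Rze.
G4: ✓.

G4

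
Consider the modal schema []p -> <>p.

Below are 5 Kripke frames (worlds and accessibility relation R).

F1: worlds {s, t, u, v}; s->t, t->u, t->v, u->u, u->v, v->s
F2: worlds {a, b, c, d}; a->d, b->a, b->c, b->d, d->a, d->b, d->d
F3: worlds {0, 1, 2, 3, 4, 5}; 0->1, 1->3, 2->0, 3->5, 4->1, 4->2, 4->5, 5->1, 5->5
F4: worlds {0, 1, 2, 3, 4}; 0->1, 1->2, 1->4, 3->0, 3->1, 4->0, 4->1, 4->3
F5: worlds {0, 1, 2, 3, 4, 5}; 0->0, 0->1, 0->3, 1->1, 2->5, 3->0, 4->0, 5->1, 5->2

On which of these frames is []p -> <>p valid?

F1, F3, F5

Frame correspondent (Sahlqvist): forall x exists y Rxy — i.e. seriality.
F1: condition met.
F2: fails — world c has no successor.
F3: condition met.
F4: fails — world 2 has no successor.
F5: condition met.
Valid on: F1, F3, F5.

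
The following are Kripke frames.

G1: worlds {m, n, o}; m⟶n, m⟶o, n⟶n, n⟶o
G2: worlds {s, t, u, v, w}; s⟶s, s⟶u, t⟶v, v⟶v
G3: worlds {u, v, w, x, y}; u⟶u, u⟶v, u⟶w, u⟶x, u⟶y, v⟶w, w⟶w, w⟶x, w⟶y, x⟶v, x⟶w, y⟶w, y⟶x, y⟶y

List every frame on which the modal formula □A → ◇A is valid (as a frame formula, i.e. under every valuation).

This is the axiom for seriality; its first-order frame correspondent is ∀x ∃y Rxy.
G1: fails — world o has no successor.
G2: fails — world u has no successor.
G3: satisfies the condition.

G3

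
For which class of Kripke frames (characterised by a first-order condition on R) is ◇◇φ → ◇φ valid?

transitivity

Equivalently (dual form): □φ → □□φ.
Suppose □φ→□□φ is valid. Take Rxy, Ryz and set V(φ)={w : Rxw}. Then □φ at x, so □□φ at x, so □φ at y, so φ at z, i.e. Rxz.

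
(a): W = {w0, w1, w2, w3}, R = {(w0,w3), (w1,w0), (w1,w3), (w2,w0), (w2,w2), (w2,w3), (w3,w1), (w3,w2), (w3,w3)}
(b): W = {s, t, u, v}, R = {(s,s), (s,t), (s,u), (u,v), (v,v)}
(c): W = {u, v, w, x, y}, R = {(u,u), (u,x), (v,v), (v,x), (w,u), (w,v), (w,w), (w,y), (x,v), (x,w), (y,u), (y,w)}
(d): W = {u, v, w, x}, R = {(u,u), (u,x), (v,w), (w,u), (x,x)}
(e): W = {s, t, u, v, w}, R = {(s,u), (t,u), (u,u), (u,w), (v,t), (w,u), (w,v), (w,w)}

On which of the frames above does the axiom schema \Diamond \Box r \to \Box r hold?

Frame correspondent (Sahlqvist): \forall x \forall y \forall z (Rxy \wedge Rxz \to Ryz) — i.e. the Euclidean property.
(a): fails — Rw1w0 and Rw1w0 but not Rw0w0.
(b): fails — Rsu and Rsu but not Ruu.
(c): fails — Rux and Ruu but not Rxu.
(d): fails — Rux and Ruu but not Rxu.
(e): fails — Rvt and Rvt but not Rtt.
Valid on no frame.

none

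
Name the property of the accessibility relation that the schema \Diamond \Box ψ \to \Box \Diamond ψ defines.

Suppose ◇□ψ→□◇ψ is valid. Take Rxy, Rxz and set V(ψ)={w : Ryw}. Then □ψ at y so ◇□ψ at x, so □◇ψ at x, so ◇ψ at z, giving w with Rzw and Ryw.
Conversely, on a frame with convergence the schema holds at every world under every valuation.
Frame condition: \forall x \forall y \forall z (Rxy \wedge Rxz \to \exists w (Ryw \wedge Rzw)).

convergence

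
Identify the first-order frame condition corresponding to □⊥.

□⊥ is valid iff no world has any successor (otherwise □⊥ fails at any world with one).

emptiness of R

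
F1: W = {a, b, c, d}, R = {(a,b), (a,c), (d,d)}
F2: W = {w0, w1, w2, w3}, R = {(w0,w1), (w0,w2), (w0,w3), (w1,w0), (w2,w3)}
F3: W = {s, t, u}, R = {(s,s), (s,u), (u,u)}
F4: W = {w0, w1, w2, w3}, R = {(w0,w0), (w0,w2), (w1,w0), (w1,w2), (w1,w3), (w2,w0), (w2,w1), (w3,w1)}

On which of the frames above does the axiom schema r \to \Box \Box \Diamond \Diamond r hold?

F1

Frame correspondent (Sahlqvist): \forall x \forall z (x R^2 z \to \exists w (x = w \wedge z R^2 w)) — i.e. a generalized confluence (Geach) condition.
F1: holds.
F2: fails — w0R²w3 but no w with w0=w and w3R²w.
F3: fails — sR²u but no w with s=w and uR²w.
F4: fails — w1R²w2 but no w with w1=w and w2R²w.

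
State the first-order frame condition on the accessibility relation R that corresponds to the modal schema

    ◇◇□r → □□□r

This is a Sahlqvist (Geach-type) schema ◇^2□^1r → □^3◇^0r.
Minimal-valuation argument: fix x; take any y with xR^2y and any z with xR^3z. Set V(r) to the set of worlds R-reachable from y in exactly 1 step. Then □^1r holds at y, so the antecedent holds at x; validity forces ◇^0r at z, giving a w with zR^0w and yR^1w.
First-order correspondent: ∀x ∀y ∀z ((xR²y ∧ xR³z) → ∃w (yRw ∧ z = w)).

∀x ∀y ∀z ((xR²y ∧ xR³z) → ∃w (yRw ∧ z = w))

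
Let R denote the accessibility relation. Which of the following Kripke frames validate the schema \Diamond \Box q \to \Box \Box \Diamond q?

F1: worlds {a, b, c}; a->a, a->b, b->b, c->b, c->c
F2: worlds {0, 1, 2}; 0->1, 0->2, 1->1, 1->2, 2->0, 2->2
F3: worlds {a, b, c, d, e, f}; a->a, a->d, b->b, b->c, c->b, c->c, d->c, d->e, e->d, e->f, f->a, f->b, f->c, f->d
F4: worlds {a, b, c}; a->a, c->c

F1, F2, F4

The schema corresponds to a generalized confluence (Geach) condition: \forall x \forall y \forall z ((xRy \wedge x R^2 z) \to \exists w (yRw \wedge zRw)).
F1: satisfies the condition.
F2: satisfies the condition.
F3: fails — aRa, aR²c but no w with aRw and cRw.
F4: satisfies the condition.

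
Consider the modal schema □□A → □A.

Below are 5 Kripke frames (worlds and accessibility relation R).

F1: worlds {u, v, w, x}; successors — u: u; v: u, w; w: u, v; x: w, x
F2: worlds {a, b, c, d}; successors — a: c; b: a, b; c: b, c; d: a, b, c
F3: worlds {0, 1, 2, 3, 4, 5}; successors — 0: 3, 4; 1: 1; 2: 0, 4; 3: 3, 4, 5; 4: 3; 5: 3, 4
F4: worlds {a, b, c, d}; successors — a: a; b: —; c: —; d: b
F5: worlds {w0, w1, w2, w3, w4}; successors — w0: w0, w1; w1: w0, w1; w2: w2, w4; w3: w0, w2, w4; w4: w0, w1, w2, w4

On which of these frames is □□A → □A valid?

The schema corresponds to density: ∀x ∀y (Rxy → ∃z (Rxz ∧ Rzy)).
F1: fails — Rvw but no z with Rvz and Rzw.
F2: holds.
F3: fails — R20 but no z with R2z and Rz0.
F4: fails — Rdb but no z with Rdz and Rzb.
F5: holds.

F2, F5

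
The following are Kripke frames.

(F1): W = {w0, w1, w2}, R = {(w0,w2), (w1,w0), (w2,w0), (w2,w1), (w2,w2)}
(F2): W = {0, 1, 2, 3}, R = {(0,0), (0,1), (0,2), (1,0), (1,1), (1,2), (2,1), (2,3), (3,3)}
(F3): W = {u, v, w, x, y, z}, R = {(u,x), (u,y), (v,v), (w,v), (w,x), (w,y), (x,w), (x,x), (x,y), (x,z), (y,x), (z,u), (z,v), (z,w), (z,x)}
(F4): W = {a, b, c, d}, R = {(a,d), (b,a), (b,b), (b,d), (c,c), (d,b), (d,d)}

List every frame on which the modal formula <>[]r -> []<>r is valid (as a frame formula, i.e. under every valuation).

(F4)

This is the axiom for convergence; its first-order frame correspondent is forall x forall y forall z (Rxy & Rxz -> exists w (Ryw & Rzw)).
(F1): fails — Rw2w1 and Rw2w0 but w1 and w0 have no common successor.
(F2): fails — R23 and R21 but 3 and 1 have no common successor.
(F3): fails — Rwx and Rwv but x and v have no common successor.
(F4): condition met.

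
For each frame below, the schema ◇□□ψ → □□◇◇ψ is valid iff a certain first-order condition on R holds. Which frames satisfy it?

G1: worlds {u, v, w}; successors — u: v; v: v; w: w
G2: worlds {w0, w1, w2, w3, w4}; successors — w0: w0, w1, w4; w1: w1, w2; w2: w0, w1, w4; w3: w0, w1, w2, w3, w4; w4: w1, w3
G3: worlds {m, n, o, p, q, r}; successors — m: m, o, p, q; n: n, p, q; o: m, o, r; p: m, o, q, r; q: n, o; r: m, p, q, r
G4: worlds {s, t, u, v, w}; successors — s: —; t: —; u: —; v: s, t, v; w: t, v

G1, G2, G3

The schema corresponds to a generalized confluence (Geach) condition: ∀x ∀y ∀z ((xRy ∧ xR²z) → ∃w (yR²w ∧ zR²w)).
G1: ✓.
G2: ✓.
G3: ✓.
G4: fails — vRs, vR²s but no w* with sR²w* and sR²w*.
Valid on: G1, G2, G3.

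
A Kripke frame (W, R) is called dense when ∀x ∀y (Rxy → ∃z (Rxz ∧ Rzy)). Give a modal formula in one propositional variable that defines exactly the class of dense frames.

□□s → □s

A defining formula is □□s → □s (the C4 axiom).
Suppose □□s→□s is valid. Take Rxy and set V(s)={w : xR²w}. Then □□s at x, so □s at x, so s at y, i.e. ∃z(Rxz∧Rzy).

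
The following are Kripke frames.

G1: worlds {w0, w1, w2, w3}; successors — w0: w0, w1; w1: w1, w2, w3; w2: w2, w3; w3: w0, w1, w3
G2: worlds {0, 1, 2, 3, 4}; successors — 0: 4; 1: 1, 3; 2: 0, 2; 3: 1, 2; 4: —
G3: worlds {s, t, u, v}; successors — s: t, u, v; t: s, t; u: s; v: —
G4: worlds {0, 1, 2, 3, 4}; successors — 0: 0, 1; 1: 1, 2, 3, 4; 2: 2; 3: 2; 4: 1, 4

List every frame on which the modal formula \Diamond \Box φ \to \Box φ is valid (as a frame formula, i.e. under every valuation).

none

The schema corresponds to the Euclidean property: \forall x \forall y \forall z (Rxy \wedge Rxz \to Ryz).
G1: fails — Rw0w1 and Rw0w0 but not Rw1w0.
G2: fails — R04 and R04 but not R44.
G3: fails — Rsv and Rsv but not Rvv.
G4: fails — R01 and R00 but not R10.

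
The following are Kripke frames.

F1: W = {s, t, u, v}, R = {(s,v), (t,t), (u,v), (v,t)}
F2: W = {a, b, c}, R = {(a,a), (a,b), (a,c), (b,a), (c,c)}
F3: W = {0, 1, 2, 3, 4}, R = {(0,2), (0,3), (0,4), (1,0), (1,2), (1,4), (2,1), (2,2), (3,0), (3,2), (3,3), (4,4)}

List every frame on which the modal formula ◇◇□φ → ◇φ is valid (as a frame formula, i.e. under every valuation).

Frame correspondent (Sahlqvist): ∀x ∀y (xR²y → ∃w (yRw ∧ xRw)) — i.e. a generalized confluence (Geach) condition.
F1: fails — sR²t but no w with tRw and sRw.
F2: fails — bR²c but no w with cRw and bRw.
F3: fails — 2R²4 but no w with 4Rw and 2Rw.

none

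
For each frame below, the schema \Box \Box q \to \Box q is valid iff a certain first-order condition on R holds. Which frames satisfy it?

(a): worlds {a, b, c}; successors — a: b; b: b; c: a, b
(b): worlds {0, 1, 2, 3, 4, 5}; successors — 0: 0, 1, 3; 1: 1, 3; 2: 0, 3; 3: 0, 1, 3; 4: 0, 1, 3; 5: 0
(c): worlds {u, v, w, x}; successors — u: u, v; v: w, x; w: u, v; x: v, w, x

This is the axiom for density; its first-order frame correspondent is \forall x \forall y (Rxy \to \exists z (Rxz \wedge Rzy)).
(a): fails — Rca but no z with Rcz and Rza.
(b): holds.
(c): holds.

(b), (c)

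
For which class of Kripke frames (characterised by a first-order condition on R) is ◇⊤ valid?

seriality

◇⊤ holds at w iff w has a successor, so frame-validity of ◇⊤ is exactly seriality. Equivalently via □A → ◇A:
Suppose □A→◇A is valid. At any x set V(A)=W. Then □A at x, so ◇A at x, so x has a successor.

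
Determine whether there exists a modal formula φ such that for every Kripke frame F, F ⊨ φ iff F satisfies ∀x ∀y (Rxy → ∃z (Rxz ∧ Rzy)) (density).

Yes — defined by □□r → □r

The condition is density. A defining modal formula is □□r → □r.
Suppose □□r→□r is valid. Take Rxy and set V(r)={w : xR²w}. Then □□r at x, so □r at x, so r at y, i.e. ∃z(Rxz∧Rzy).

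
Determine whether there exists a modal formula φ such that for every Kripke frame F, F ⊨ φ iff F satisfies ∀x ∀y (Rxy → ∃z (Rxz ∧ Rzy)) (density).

Yes — defined by □□q → □q

The condition is density. A defining modal formula is □□q → □q.
Suppose □□q→□q is valid. Take Rxy and set V(q)={w : xR²w}. Then □□q at x, so □q at x, so q at y, i.e. ∃z(Rxz∧Rzy).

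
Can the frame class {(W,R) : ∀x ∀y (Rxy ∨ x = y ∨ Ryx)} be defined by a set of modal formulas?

No

If a class were modally definable it would be closed under disjoint unions (Goldblatt–Thomason).
Take 3 disjoint single-world reflexive frames: each is trivially connected, but their disjoint union has 3 worlds with no edge between distinct components, so it is not connected.
So no modal formula (or set of formulas) defines exactly the connected frames.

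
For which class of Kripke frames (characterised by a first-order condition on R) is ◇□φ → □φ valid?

Replacing φ by ¬φ and contraposing gives the equivalent schema ◇φ → □◇φ.
Suppose ◇φ→□◇φ is valid. Take Rxy, Rxz and set V(φ)={y}. Then ◇φ at x, so □◇φ at x, so ◇φ at z, so some w with Rzw has φ; w=y, i.e. Rzy. By symmetry of the argument, Ryz.

the Euclidean property: ∀x ∀y ∀z (Rxy ∧ Rxz → Ryz)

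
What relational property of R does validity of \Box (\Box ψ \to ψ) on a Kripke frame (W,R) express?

Shift-reflexivity

Suppose □(□ψ→ψ) is valid. Take Rxy and set V(ψ)={w : Ryw}. Then at y, □ψ holds; since □(□ψ→ψ) at x, □ψ→ψ at y, so ψ at y, i.e. Ryy.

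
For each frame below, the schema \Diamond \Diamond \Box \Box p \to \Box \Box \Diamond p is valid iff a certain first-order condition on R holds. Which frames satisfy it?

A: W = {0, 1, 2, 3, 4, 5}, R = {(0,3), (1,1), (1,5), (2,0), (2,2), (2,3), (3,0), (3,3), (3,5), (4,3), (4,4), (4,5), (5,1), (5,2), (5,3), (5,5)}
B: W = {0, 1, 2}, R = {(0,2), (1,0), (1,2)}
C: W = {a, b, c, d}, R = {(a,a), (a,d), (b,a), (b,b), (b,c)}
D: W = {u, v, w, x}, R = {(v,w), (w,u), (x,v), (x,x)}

Frame correspondent (Sahlqvist): \forall x \forall y \forall z ((x R^2 y \wedge x R^2 z) \to \exists w (y R^2 w \wedge zRw)) — i.e. a generalized confluence (Geach) condition.
A: satisfies the condition.
B: fails — 1R²2, 1R²2 but no w with 2R²w and 2Rw.
C: fails — aR²a, aR²d but no w with aR²w and dRw.
D: fails — vR²u, vR²u but no t with uR²t and uRt.

A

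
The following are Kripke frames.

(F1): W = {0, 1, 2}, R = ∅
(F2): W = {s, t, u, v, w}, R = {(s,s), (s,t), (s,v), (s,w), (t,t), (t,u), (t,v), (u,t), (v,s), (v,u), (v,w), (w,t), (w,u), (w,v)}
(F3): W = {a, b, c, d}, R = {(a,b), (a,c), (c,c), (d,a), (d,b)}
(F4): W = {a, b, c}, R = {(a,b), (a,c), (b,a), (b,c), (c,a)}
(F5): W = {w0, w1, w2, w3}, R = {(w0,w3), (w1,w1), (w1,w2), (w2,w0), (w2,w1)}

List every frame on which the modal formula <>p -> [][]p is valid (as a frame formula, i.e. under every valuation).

(F1)

Frame correspondent (Sahlqvist): forall x forall y forall z ((xRy & x R^2 z) -> exists w (y = w & z = w)) — i.e. a generalized confluence (Geach) condition.
(F1): holds.
(F2): fails — sRs, sR²t but s ≠ t.
(F3): fails — aRb, aR²c but b ≠ c.
(F4): fails — aRb, aR²a but b ≠ a.
(F5): fails — w1Rw1, w1R²w0 but w1 ≠ w0.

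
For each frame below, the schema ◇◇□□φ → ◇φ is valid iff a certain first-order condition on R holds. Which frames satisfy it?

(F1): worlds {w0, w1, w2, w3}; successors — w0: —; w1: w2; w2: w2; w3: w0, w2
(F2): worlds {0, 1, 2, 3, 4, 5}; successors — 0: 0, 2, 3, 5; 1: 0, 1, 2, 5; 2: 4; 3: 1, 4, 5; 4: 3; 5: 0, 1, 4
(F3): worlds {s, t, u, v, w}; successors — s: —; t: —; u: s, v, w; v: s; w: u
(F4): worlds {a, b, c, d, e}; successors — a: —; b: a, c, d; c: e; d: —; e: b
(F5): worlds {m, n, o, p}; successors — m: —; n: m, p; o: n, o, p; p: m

Frame correspondent (Sahlqvist): ∀x ∀y (xR²y → ∃w (yR²w ∧ xRw)) — i.e. a generalized confluence (Geach) condition.
(F1): holds.
(F2): fails — 1R²2 but no w with 2R²w and 1Rw.
(F3): fails — uR²s but no w* with sR²w* and uRw*.
(F4): fails — eR²a but no w with aR²w and eRw.
(F5): fails — nR²m but no w with mR²w and nRw.

(F1)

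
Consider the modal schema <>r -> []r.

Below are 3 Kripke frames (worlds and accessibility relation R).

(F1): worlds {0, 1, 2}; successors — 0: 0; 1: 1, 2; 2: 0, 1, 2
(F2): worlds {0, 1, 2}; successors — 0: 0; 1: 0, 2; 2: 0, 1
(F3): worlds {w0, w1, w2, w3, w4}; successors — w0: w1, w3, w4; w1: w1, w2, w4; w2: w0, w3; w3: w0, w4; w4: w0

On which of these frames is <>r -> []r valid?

none

Frame correspondent (Sahlqvist): forall x forall y forall z (Rxy & Rxz -> y = z) — i.e. partial functionality.
(F1): fails — 1 sees both 1 and 2.
(F2): fails — 1 sees both 0 and 2.
(F3): fails — w0 sees both w1 and w3.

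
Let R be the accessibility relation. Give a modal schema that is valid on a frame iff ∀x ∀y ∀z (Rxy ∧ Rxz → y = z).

The condition is partial functionality. The CD schema ◇r → □r defines it.
Suppose ◇r→□r is valid. Take Rxy, Rxz and set V(r)={y}. Then ◇r at x, so □r at x, so r at z, i.e. z=y.

◇r → □r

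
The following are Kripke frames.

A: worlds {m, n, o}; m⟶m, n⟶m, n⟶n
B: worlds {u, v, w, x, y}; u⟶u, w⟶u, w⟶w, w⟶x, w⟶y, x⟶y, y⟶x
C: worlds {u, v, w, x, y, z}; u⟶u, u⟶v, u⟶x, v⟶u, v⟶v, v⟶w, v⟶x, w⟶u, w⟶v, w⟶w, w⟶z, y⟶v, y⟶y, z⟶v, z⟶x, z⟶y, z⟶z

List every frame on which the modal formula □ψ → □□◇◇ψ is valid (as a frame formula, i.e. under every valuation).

The schema corresponds to a generalized confluence (Geach) condition: ∀x ∀z (xR²z → ∃w (xRw ∧ zR²w)).
A: condition met.
B: fails — xR²x but no t with xRt and xR²t.
C: fails — uR²x but no t with uRt and xR²t.
Valid on: A.

A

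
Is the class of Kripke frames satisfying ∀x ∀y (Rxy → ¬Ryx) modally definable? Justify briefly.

Modal frame validity is preserved under surjective bounded morphisms.
The 3-cycle (worlds a,b,c with a→b→c→a) is asymmetric. Mapping every world to a single reflexive point • is a surjective bounded morphism, and the reflexive point is not asymmetric (R•• but asymmetry requires ¬R••).
So no modal formula (or set of formulas) defines exactly the asymmetric frames.

Not modally definable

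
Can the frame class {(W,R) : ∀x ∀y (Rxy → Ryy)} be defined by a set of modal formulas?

This is a Sahlqvist condition; the T□ axiom □(□r → r) defines it.
Suppose □(□r→r) is valid. Take Rxy and set V(r)={w : Ryw}. Then at y, □r holds; since □(□r→r) at x, □r→r at y, so r at y, i.e. Ryy.

Yes — defined by □(□r → r)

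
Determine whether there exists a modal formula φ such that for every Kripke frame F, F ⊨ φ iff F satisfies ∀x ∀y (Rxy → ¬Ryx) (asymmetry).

If a class were modally definable it would be closed under surjective bounded morphisms (Goldblatt–Thomason).
The 5-cycle (worlds a,b,c,d,e with a→b→c→d→e→a) is asymmetric. Mapping every world to a single reflexive point • is a surjective bounded morphism, and the reflexive point is not asymmetric (R•• but asymmetry requires ¬R••).
Hence asymmetry is not modally definable.

No — not modally definable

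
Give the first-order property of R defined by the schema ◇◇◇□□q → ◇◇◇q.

∀x ∀y (xR³y → ∃w (yR²w ∧ xR³w))

This is a Sahlqvist (Geach-type) schema ◇^3□^2q → □^0◇^3q.
First-order correspondent: ∀x ∀y (xR³y → ∃w (yR²w ∧ xR³w)).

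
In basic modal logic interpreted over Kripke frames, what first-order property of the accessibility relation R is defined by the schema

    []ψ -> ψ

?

Suppose □ψ→ψ is valid. At any x set V(ψ)={w : Rxw}. Then □ψ holds at x, so ψ holds at x, i.e. Rxx.
Conversely, on a frame with reflexivity the schema holds at every world under every valuation.
Frame condition: forall x Rxx.

Reflexivity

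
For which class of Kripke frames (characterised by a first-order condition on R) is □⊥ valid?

□⊥ is valid iff no world has any successor (otherwise □⊥ fails at any world with one).
Conversely, on a frame with emptiness of R the schema holds at every world under every valuation.
Frame condition: ∀x ∀y ¬Rxy.

Emptiness of R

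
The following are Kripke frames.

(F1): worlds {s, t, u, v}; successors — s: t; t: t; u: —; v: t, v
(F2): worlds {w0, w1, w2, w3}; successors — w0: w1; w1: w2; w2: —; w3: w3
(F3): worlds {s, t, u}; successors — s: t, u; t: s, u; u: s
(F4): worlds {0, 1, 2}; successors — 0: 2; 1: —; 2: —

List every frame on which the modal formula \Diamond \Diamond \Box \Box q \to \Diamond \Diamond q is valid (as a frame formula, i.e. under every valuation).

Frame correspondent (Sahlqvist): \forall x \forall y (x R^2 y \to \exists w (y R^2 w \wedge x R^2 w)) — i.e. a generalized confluence (Geach) condition.
(F1): satisfies the condition.
(F2): fails — w0R²w2 but no w with w2R²w and w0R²w.
(F3): satisfies the condition.
(F4): satisfies the condition.
Valid on: (F1), (F3), (F4).

(F1), (F3), (F4)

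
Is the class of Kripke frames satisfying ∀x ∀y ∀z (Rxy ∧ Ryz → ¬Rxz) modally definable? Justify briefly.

Modal frame validity is preserved under surjective bounded morphisms.
The 7-cycle (worlds 0,1,2,3,4,5,6 with 0→1→2→3→4→5→6→0) is intransitive. Mapping every world to a single reflexive point • is a surjective bounded morphism; the reflexive point is not intransitive (R••∧R•• but R••).
So no modal formula (or set of formulas) defines exactly the intransitive frames.

Not definable by any modal formula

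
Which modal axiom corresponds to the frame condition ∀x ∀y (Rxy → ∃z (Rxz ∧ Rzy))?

A defining formula is □□r → □r (the C4 axiom).

□□r → □r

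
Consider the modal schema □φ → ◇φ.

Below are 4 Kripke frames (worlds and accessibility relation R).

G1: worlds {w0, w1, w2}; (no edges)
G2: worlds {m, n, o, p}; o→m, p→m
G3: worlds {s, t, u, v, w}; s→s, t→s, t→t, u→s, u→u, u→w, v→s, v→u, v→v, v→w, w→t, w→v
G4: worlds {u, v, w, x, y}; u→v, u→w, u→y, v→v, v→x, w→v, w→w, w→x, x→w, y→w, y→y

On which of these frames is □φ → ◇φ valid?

G3, G4

This is the axiom for seriality; its first-order frame correspondent is ∀x ∃y Rxy.
G1: fails — world w0 has no successor.
G2: fails — world m has no successor.
G3: holds.
G4: holds.
Valid on: G3, G4.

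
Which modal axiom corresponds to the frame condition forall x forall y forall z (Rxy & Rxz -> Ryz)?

The condition is the Euclidean property. The 5 schema ◇p → □◇p defines it.
Suppose ◇p→□◇p is valid. Take Rxy, Rxz and set V(p)={y}. Then ◇p at x, so □◇p at x, so ◇p at z, so some w with Rzw has p; w=y, i.e. Rzy. By symmetry of the argument, Ryz.

◇p → □◇p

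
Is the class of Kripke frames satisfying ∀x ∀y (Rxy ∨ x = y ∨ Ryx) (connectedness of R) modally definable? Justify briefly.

No — not modally definable

If a class were modally definable it would be closed under disjoint unions (Goldblatt–Thomason).
Take 3 disjoint single-world reflexive frames: each is trivially connected, but their disjoint union has 3 worlds with no edge between distinct components, so it is not connected.
So the class is not modally definable.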